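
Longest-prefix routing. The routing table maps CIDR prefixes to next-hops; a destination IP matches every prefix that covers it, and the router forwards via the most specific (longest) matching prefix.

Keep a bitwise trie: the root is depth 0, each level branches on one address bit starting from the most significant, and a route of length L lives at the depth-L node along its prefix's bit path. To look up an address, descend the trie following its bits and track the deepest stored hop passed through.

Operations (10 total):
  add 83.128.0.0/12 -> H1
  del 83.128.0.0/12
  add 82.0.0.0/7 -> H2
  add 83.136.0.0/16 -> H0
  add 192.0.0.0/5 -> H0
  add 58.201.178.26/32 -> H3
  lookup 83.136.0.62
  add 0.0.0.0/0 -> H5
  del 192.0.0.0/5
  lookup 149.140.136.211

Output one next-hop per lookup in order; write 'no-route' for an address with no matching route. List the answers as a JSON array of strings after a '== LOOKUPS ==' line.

Apply in order:
  + 83.128.0.0/12 (H1) depth=12
  del 83.128.0.0/12 (clear depth 12)
  + 82.0.0.0/7 (H2) depth=7
  + 83.136.0.0/16 (H0) depth=16
  + 192.0.0.0/5 (H0) depth=5
  + 58.201.178.26/32 (H3) depth=32
  Q 83.136.0.62: descend 0101001110001000 ; hops seen [H2,H0] ; pick H0
  + 0.0.0.0/0 (H5) depth=0
  del 192.0.0.0/5 (clear depth 5)
  Q 149.140.136.211: descend 1 ; hops seen [H5] ; pick H5

== LOOKUPS ==
["H0","H5"]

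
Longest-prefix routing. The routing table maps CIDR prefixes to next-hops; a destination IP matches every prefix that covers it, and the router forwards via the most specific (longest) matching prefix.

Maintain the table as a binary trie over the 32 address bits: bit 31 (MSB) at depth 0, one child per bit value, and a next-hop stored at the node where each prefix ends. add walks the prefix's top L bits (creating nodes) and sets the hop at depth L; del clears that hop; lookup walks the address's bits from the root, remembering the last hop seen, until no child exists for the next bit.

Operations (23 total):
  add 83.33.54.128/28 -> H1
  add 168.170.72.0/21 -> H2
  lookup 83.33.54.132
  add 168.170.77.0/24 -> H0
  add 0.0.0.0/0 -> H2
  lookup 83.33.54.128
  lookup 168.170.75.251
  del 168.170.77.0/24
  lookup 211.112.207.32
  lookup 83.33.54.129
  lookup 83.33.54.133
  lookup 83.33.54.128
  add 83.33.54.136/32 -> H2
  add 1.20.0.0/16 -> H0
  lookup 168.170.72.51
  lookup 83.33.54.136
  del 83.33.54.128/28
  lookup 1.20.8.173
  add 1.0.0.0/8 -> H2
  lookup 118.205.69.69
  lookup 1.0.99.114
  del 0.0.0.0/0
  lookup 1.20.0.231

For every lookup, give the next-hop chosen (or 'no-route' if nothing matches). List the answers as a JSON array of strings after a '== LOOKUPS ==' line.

Apply in order:
  add 83.33.54.128/28 -> H1 at depth 28
  add 168.170.72.0/21 -> H2 at depth 21
  Q 83.33.54.132: descend 0101001100100001001101101000 ; hops seen [H1] ; pick H1
  add 168.170.77.0/24 -> H0 at depth 24
  add 0.0.0.0/0 -> H2 at depth 0
  Q 83.33.54.128: descend 0101001100100001001101101000 ; hops seen [H2,H1] ; pick H1
  Q 168.170.75.251: descend 101010001010101001001 ; hops seen [H2,H2] ; pick H2
  del 168.170.77.0/24 (clear depth 24)
  Q 211.112.207.32: descend 1 ; hops seen [H2] ; pick H2
  Q 83.33.54.129: descend 0101001100100001001101101000 ; hops seen [H2,H1] ; pick H1
  Q 83.33.54.133: descend 0101001100100001001101101000 ; hops seen [H2,H1] ; pick H1
  Q 83.33.54.128: descend 0101001100100001001101101000 ; hops seen [H2,H1] ; pick H1
  add 83.33.54.136/32 -> H2 at depth 32
  add 1.20.0.0/16 -> H0 at depth 16
  Q 168.170.72.51: descend 101010001010101001001 ; hops seen [H2,H2] ; pick H2
  Q 83.33.54.136: descend 01010011001000010011011010001000 ; hops seen [H2,H1,H2] ; pick H2
  del 83.33.54.128/28 (clear depth 28)
  Q 1.20.8.173: descend 0000000100010100 ; hops seen [H2,H0] ; pick H0
  add 1.0.0.0/8 -> H2 at depth 8
  Q 118.205.69.69: descend 01 ; hops seen [H2] ; pick H2
  Q 1.0.99.114: descend 00000001000 ; hops seen [H2,H2] ; pick H2
  del 0.0.0.0/0 (clear depth 0)
  Q 1.20.0.231: descend 0000000100010100 ; hops seen [H2,H0] ; pick H0

== LOOKUPS ==
["H1","H1","H2","H2","H1","H1","H1","H2","H2","H0","H2","H2","H0"]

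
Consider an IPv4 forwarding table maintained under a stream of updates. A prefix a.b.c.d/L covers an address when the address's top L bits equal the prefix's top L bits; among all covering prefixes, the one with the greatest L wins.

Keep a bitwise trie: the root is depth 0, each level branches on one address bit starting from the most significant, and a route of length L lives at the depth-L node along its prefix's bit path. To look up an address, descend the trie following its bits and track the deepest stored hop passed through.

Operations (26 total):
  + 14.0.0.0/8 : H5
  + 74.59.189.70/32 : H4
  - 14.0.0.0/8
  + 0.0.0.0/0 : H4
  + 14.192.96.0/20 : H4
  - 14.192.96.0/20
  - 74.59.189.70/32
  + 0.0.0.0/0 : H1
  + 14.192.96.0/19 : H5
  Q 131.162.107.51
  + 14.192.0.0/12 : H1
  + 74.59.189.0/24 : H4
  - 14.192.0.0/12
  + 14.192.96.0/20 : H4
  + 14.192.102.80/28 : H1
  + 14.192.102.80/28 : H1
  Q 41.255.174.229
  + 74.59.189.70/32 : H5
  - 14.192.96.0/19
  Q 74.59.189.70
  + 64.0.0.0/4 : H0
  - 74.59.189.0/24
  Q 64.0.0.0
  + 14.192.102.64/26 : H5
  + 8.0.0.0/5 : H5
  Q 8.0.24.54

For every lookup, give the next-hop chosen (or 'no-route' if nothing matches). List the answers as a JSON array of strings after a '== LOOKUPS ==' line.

Process each operation:
  add 14.0.0.0/8 -> H5 at depth 8
  add 74.59.189.70/32 -> H4 at depth 32
  del 14.0.0.0/8 (clear depth 8)
  add 0.0.0.0/0 -> H4 at depth 0
  add 14.192.96.0/20 -> H4 at depth 20
  del 14.192.96.0/20 (clear depth 20)
  del 74.59.189.70/32 (clear depth 32)
  add 0.0.0.0/0 -> H1 at depth 0
  add 14.192.96.0/19 -> H5 at depth 19
  Q 131.162.107.51: descend ε ; hops seen [H1] ; pick H1
  add 14.192.0.0/12 -> H1 at depth 12
  add 74.59.189.0/24 -> H4 at depth 24
  del 14.192.0.0/12 (clear depth 12)
  add 14.192.96.0/20 -> H4 at depth 20
  add 14.192.102.80/28 -> H1 at depth 28
  add 14.192.102.80/28 -> H1 at depth 28
  Q 41.255.174.229: descend 00 ; hops seen [H1] ; pick H1
  add 74.59.189.70/32 -> H5 at depth 32
  del 14.192.96.0/19 (clear depth 19)
  Q 74.59.189.70: descend 01001010001110111011110101000110 ; hops seen [H1,H4,H5] ; pick H5
  add 64.0.0.0/4 -> H0 at depth 4
  del 74.59.189.0/24 (clear depth 24)
  Q 64.0.0.0: descend 0100 ; hops seen [H1,H0] ; pick H0
  add 14.192.102.64/26 -> H5 at depth 26
  add 8.0.0.0/5 -> H5 at depth 5
  Q 8.0.24.54: descend 00001 ; hops seen [H1,H5] ; pick H5

== LOOKUPS ==
["H1","H1","H5","H0","H5"]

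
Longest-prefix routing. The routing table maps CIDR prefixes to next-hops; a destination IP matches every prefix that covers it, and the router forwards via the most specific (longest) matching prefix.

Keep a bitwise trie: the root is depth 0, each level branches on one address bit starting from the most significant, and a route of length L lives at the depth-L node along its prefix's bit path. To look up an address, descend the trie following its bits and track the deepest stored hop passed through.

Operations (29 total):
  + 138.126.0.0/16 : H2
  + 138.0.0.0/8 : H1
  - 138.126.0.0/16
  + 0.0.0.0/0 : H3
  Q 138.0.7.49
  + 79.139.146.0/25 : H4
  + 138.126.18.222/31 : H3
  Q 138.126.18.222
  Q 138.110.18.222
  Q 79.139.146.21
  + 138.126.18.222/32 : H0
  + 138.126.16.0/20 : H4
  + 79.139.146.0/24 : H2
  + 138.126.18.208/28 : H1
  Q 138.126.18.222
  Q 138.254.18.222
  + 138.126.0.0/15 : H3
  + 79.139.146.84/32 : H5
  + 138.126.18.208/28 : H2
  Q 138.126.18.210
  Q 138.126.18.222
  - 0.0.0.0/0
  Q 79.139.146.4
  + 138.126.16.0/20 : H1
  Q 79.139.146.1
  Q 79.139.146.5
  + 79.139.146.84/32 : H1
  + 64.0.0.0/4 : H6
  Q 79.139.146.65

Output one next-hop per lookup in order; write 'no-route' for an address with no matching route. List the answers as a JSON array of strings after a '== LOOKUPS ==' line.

Apply in order:
  add 138.126.0.0/16 -> H2 at depth 16
  add 138.0.0.0/8 -> H1 at depth 8
  del 138.126.0.0/16 (clear depth 16)
  add 0.0.0.0/0 -> H3 at depth 0
  lookup 138.0.7.49: bits 100010100 walk d0:H3→d1:-→d2:-→d3:-→d4:-→d5:-→d6:-→d7:-→d8:H1→d9:- -> H1
  add 79.139.146.0/25 -> H4 at depth 25
  add 138.126.18.222/31 -> H3 at depth 31
  lookup 138.126.18.222: bits 1000101001111110000100101101111 walk d0:H3→d1:-→d2:-→d3:-→d4:-→d5:-→d6:-→d7:-→d8:H1→d9:-→d10:-→d11:-→d12:-→d13:-→d14:-→d15:-→d16:-→d17:-→d18:-→d19:-→d20:-→d21:-→d22:-→d23:-→d24:-→d25:-→d26:-→d27:-→d28:-→d29:-→d30:-→d31:H3 -> H3
  lookup 138.110.18.222: bits 10001010011 walk d0:H3→d1:-→d2:-→d3:-→d4:-→d5:-→d6:-→d7:-→d8:H1→d9:-→d10:-→d11:- -> H1
  lookup 79.139.146.21: bits 0100111110001011100100100 walk d0:H3→d1:-→d2:-→d3:-→d4:-→d5:-→d6:-→d7:-→d8:-→d9:-→d10:-→d11:-→d12:-→d13:-→d14:-→d15:-→d16:-→d17:-→d18:-→d19:-→d20:-→d21:-→d22:-→d23:-→d24:-→d25:H4 -> H4
  add 138.126.18.222/32 -> H0 at depth 32
  add 138.126.16.0/20 -> H4 at depth 20
  add 79.139.146.0/24 -> H2 at depth 24
  add 138.126.18.208/28 -> H1 at depth 28
  lookup 138.126.18.222: bits 10001010011111100001001011011110 walk d0:H3→d1:-→d2:-→d3:-→d4:-→d5:-→d6:-→d7:-→d8:H1→d9:-→d10:-→d11:-→d12:-→d13:-→d14:-→d15:-→d16:-→d17:-→d18:-→d19:-→d20:H4→d21:-→d22:-→d23:-→d24:-→d25:-→d26:-→d27:-→d28:H1→d29:-→d30:-→d31:H3→d32:H0 -> H0
  lookup 138.254.18.222: bits 10001010 walk d0:H3→d1:-→d2:-→d3:-→d4:-→d5:-→d6:-→d7:-→d8:H1 -> H1
  add 138.126.0.0/15 -> H3 at depth 15
  add 79.139.146.84/32 -> H5 at depth 32
  add 138.126.18.208/28 -> H2 at depth 28
  lookup 138.126.18.210: bits 1000101001111110000100101101 walk d0:H3→d1:-→d2:-→d3:-→d4:-→d5:-→d6:-→d7:-→d8:H1→d9:-→d10:-→d11:-→d12:-→d13:-→d14:-→d15:H3→d16:-→d17:-→d18:-→d19:-→d20:H4→d21:-→d22:-→d23:-→d24:-→d25:-→d26:-→d27:-→d28:H2 -> H2
  lookup 138.126.18.222: bits 10001010011111100001001011011110 walk d0:H3→d1:-→d2:-→d3:-→d4:-→d5:-→d6:-→d7:-→d8:H1→d9:-→d10:-→d11:-→d12:-→d13:-→d14:-→d15:H3→d16:-→d17:-→d18:-→d19:-→d20:H4→d21:-→d22:-→d23:-→d24:-→d25:-→d26:-→d27:-→d28:H2→d29:-→d30:-→d31:H3→d32:H0 -> H0
  del 0.0.0.0/0 (clear depth 0)
  lookup 79.139.146.4: bits 0100111110001011100100100 walk d0:-→d1:-→d2:-→d3:-→d4:-→d5:-→d6:-→d7:-→d8:-→d9:-→d10:-→d11:-→d12:-→d13:-→d14:-→d15:-→d16:-→d17:-→d18:-→d19:-→d20:-→d21:-→d22:-→d23:-→d24:H2→d25:H4 -> H4
  add 138.126.16.0/20 -> H1 at depth 20
  lookup 79.139.146.1: bits 0100111110001011100100100 walk d0:-→d1:-→d2:-→d3:-→d4:-→d5:-→d6:-→d7:-→d8:-→d9:-→d10:-→d11:-→d12:-→d13:-→d14:-→d15:-→d16:-→d17:-→d18:-→d19:-→d20:-→d21:-→d22:-→d23:-→d24:H2→d25:H4 -> H4
  lookup 79.139.146.5: bits 0100111110001011100100100 walk d0:-→d1:-→d2:-→d3:-→d4:-→d5:-→d6:-→d7:-→d8:-→d9:-→d10:-→d11:-→d12:-→d13:-→d14:-→d15:-→d16:-→d17:-→d18:-→d19:-→d20:-→d21:-→d22:-→d23:-→d24:H2→d25:H4 -> H4
  add 79.139.146.84/32 -> H1 at depth 32
  add 64.0.0.0/4 -> H6 at depth 4
  lookup 79.139.146.65: bits 010011111000101110010010010 walk d0:-→d1:-→d2:-→d3:-→d4:H6→d5:-→d6:-→d7:-→d8:-→d9:-→d10:-→d11:-→d12:-→d13:-→d14:-→d15:-→d16:-→d17:-→d18:-→d19:-→d20:-→d21:-→d22:-→d23:-→d24:H2→d25:H4→d26:-→d27:- -> H4

== LOOKUPS ==
["H1","H3","H1","H4","H0","H1","H2","H0","H4","H4","H4","H4"]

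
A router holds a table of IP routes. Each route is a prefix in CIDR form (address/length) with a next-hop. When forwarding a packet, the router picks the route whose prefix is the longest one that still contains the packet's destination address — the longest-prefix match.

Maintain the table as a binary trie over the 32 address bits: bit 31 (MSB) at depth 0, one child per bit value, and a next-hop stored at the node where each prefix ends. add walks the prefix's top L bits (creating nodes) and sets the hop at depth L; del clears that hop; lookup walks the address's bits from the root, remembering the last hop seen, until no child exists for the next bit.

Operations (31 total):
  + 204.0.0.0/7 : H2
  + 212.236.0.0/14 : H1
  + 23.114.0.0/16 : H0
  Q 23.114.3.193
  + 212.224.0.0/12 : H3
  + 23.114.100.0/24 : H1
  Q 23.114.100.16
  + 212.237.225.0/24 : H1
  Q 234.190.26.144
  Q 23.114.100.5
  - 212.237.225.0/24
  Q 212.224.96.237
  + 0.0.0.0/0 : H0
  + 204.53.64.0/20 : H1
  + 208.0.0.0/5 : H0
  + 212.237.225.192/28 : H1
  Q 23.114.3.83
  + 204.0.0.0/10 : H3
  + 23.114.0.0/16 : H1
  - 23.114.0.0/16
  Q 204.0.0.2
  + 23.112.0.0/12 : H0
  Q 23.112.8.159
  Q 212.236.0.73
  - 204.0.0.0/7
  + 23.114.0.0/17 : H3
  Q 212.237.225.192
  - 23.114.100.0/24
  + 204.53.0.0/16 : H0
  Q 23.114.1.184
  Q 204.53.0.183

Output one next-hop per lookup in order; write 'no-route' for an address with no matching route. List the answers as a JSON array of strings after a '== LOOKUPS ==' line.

Process each operation:
  + 204.0.0.0/7 (H2) depth=7
  + 212.236.0.0/14 (H1) depth=14
  + 23.114.0.0/16 (H0) depth=16
  ? 23.114.3.193  path d0:-→d1:-→d2:-→d3:-→d4:-→d5:-→d6:-→d7:-→d8:-→d9:-→d10:-→d11:-→d12:-→d13:-→d14:-→d15:-→d16:H0  best=H0
  + 212.224.0.0/12 (H3) depth=12
  + 23.114.100.0/24 (H1) depth=24
  ? 23.114.100.16  path d0:-→d1:-→d2:-→d3:-→d4:-→d5:-→d6:-→d7:-→d8:-→d9:-→d10:-→d11:-→d12:-→d13:-→d14:-→d15:-→d16:H0→d17:-→d18:-→d19:-→d20:-→d21:-→d22:-→d23:-→d24:H1  best=H1
  + 212.237.225.0/24 (H1) depth=24
  ? 234.190.26.144  path d0:-→d1:-→d2:-  best=no-route
  ? 23.114.100.5  path d0:-→d1:-→d2:-→d3:-→d4:-→d5:-→d6:-→d7:-→d8:-→d9:-→d10:-→d11:-→d12:-→d13:-→d14:-→d15:-→d16:H0→d17:-→d18:-→d19:-→d20:-→d21:-→d22:-→d23:-→d24:H1  best=H1
  del 212.237.225.0/24 (clear depth 24)
  ? 212.224.96.237  path d0:-→d1:-→d2:-→d3:-→d4:-→d5:-→d6:-→d7:-→d8:-→d9:-→d10:-→d11:-→d12:H3  best=H3
  + 0.0.0.0/0 (H0) depth=0
  + 204.53.64.0/20 (H1) depth=20
  + 208.0.0.0/5 (H0) depth=5
  + 212.237.225.192/28 (H1) depth=28
  ? 23.114.3.83  path d0:H0→d1:-→d2:-→d3:-→d4:-→d5:-→d6:-→d7:-→d8:-→d9:-→d10:-→d11:-→d12:-→d13:-→d14:-→d15:-→d16:H0→d17:-  best=H0
  + 204.0.0.0/10 (H3) depth=10
  + 23.114.0.0/16 (H1) depth=16
  del 23.114.0.0/16 (clear depth 16)
  ? 204.0.0.2  path d0:H0→d1:-→d2:-→d3:-→d4:-→d5:-→d6:-→d7:H2→d8:-→d9:-→d10:H3  best=H3
  + 23.112.0.0/12 (H0) depth=12
  ? 23.112.8.159  path d0:H0→d1:-→d2:-→d3:-→d4:-→d5:-→d6:-→d7:-→d8:-→d9:-→d10:-→d11:-→d12:H0→d13:-→d14:-  best=H0
  ? 212.236.0.73  path d0:H0→d1:-→d2:-→d3:-→d4:-→d5:H0→d6:-→d7:-→d8:-→d9:-→d10:-→d11:-→d12:H3→d13:-→d14:H1→d15:-  best=H1
  del 204.0.0.0/7 (clear depth 7)
  + 23.114.0.0/17 (H3) depth=17
  ? 212.237.225.192  path d0:H0→d1:-→d2:-→d3:-→d4:-→d5:H0→d6:-→d7:-→d8:-→d9:-→d10:-→d11:-→d12:H3→d13:-→d14:H1→d15:-→d16:-→d17:-→d18:-→d19:-→d20:-→d21:-→d22:-→d23:-→d24:-→d25:-→d26:-→d27:-→d28:H1  best=H1
  del 23.114.100.0/24 (clear depth 24)
  + 204.53.0.0/16 (H0) depth=16
  ? 23.114.1.184  path d0:H0→d1:-→d2:-→d3:-→d4:-→d5:-→d6:-→d7:-→d8:-→d9:-→d10:-→d11:-→d12:H0→d13:-→d14:-→d15:-→d16:-→d17:H3  best=H3
  ? 204.53.0.183  path d0:H0→d1:-→d2:-→d3:-→d4:-→d5:-→d6:-→d7:-→d8:-→d9:-→d10:H3→d11:-→d12:-→d13:-→d14:-→d15:-→d16:H0→d17:-  best=H0

== LOOKUPS ==
["H0","H1","no-route","H1","H3","H0","H3","H0","H1","H1","H3","H0"]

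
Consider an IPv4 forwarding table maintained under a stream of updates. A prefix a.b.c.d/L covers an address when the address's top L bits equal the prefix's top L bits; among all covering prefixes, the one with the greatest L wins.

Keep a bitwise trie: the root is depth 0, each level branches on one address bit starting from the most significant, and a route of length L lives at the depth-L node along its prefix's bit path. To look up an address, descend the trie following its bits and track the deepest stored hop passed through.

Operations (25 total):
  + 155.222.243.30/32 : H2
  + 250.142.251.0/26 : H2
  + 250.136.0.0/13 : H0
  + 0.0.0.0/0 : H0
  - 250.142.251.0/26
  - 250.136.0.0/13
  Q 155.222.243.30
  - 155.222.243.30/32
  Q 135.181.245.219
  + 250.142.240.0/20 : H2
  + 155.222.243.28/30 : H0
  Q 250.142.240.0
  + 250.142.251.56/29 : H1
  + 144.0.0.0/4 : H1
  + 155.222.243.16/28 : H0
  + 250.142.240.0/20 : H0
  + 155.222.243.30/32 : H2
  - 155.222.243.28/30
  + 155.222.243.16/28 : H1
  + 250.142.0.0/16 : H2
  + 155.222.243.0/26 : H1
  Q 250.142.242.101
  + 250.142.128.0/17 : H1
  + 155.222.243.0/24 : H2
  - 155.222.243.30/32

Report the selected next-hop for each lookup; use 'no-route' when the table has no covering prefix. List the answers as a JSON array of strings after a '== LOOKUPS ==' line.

Process each operation:
  add 155.222.243.30/32 -> H2 at depth 32
  add 250.142.251.0/26 -> H2 at depth 26
  add 250.136.0.0/13 -> H0 at depth 13
  add 0.0.0.0/0 -> H0 at depth 0
  - 250.142.251.0/26 clear@26
  - 250.136.0.0/13 clear@13
  lookup 155.222.243.30: bits 10011011110111101111001100011110 walk d0:H0→d1:-→d2:-→d3:-→d4:-→d5:-→d6:-→d7:-→d8:-→d9:-→d10:-→d11:-→d12:-→d13:-→d14:-→d15:-→d16:-→d17:-→d18:-→d19:-→d20:-→d21:-→d22:-→d23:-→d24:-→d25:-→d26:-→d27:-→d28:-→d29:-→d30:-→d31:-→d32:H2 -> H2
  - 155.222.243.30/32 clear@32
  lookup 135.181.245.219: bits 100 walk d0:H0→d1:-→d2:-→d3:- -> H0
  add 250.142.240.0/20 -> H2 at depth 20
  add 155.222.243.28/30 -> H0 at depth 30
  lookup 250.142.240.0: bits 11111010100011101111 walk d0:H0→d1:-→d2:-→d3:-→d4:-→d5:-→d6:-→d7:-→d8:-→d9:-→d10:-→d11:-→d12:-→d13:-→d14:-→d15:-→d16:-→d17:-→d18:-→d19:-→d20:H2 -> H2
  add 250.142.251.56/29 -> H1 at depth 29
  add 144.0.0.0/4 -> H1 at depth 4
  add 155.222.243.16/28 -> H0 at depth 28
  add 250.142.240.0/20 -> H0 at depth 20
  add 155.222.243.30/32 -> H2 at depth 32
  - 155.222.243.28/30 clear@30
  add 155.222.243.16/28 -> H1 at depth 28
  add 250.142.0.0/16 -> H2 at depth 16
  add 155.222.243.0/26 -> H1 at depth 26
  lookup 250.142.242.101: bits 11111010100011101111 walk d0:H0→d1:-→d2:-→d3:-→d4:-→d5:-→d6:-→d7:-→d8:-→d9:-→d10:-→d11:-→d12:-→d13:-→d14:-→d15:-→d16:H2→d17:-→d18:-→d19:-→d20:H0 -> H0
  add 250.142.128.0/17 -> H1 at depth 17
  add 155.222.243.0/24 -> H2 at depth 24
  - 155.222.243.30/32 clear@32

== LOOKUPS ==
["H2","H0","H2","H0"]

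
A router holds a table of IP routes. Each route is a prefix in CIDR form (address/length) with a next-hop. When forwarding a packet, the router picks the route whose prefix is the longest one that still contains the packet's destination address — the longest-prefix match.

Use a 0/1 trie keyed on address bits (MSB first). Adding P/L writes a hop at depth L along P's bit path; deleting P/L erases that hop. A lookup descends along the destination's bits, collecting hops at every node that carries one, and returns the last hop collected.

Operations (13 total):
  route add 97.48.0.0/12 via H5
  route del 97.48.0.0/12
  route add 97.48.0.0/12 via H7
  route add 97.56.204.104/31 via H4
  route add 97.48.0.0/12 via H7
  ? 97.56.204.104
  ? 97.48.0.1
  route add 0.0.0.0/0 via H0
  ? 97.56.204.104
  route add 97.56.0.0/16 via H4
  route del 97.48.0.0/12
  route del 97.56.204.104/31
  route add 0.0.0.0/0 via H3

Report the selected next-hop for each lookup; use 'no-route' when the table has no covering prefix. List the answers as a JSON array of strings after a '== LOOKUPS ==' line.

Trace:
  add 97.48.0.0/12 -> H5 at depth 12
  - 97.48.0.0/12 clear@12
  add 97.48.0.0/12 -> H7 at depth 12
  add 97.56.204.104/31 -> H4 at depth 31
  add 97.48.0.0/12 -> H7 at depth 12
  ? 97.56.204.104  path d0:-→d1:-→d2:-→d3:-→d4:-→d5:-→d6:-→d7:-→d8:-→d9:-→d10:-→d11:-→d12:H7→d13:-→d14:-→d15:-→d16:-→d17:-→d18:-→d19:-→d20:-→d21:-→d22:-→d23:-→d24:-→d25:-→d26:-→d27:-→d28:-→d29:-→d30:-→d31:H4  best=H4
  ? 97.48.0.1  path d0:-→d1:-→d2:-→d3:-→d4:-→d5:-→d6:-→d7:-→d8:-→d9:-→d10:-→d11:-→d12:H7  best=H7
  add 0.0.0.0/0 -> H0 at depth 0
  ? 97.56.204.104  path d0:H0→d1:-→d2:-→d3:-→d4:-→d5:-→d6:-→d7:-→d8:-→d9:-→d10:-→d11:-→d12:H7→d13:-→d14:-→d15:-→d16:-→d17:-→d18:-→d19:-→d20:-→d21:-→d22:-→d23:-→d24:-→d25:-→d26:-→d27:-→d28:-→d29:-→d30:-→d31:H4  best=H4
  add 97.56.0.0/16 -> H4 at depth 16
  - 97.48.0.0/12 clear@12
  - 97.56.204.104/31 clear@31
  add 0.0.0.0/0 -> H3 at depth 0

== LOOKUPS ==
["H4","H7","H4"]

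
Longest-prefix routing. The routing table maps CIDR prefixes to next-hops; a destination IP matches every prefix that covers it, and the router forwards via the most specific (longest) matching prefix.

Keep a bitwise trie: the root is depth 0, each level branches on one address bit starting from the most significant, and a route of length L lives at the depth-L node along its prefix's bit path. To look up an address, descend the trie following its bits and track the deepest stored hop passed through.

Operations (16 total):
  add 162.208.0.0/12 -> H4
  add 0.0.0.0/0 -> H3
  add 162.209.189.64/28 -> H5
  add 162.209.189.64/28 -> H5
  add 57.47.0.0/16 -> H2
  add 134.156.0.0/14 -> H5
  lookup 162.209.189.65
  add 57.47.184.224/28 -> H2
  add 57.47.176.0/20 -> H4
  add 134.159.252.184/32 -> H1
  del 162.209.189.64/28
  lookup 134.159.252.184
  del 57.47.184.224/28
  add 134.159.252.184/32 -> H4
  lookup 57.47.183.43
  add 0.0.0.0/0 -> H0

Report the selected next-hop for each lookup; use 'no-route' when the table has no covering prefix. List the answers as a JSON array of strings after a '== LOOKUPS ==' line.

Trace:
  add 162.208.0.0/12 -> H4 at depth 12
  add 0.0.0.0/0 -> H3 at depth 0
  add 162.209.189.64/28 -> H5 at depth 28
  add 162.209.189.64/28 -> H5 at depth 28
  add 57.47.0.0/16 -> H2 at depth 16
  add 134.156.0.0/14 -> H5 at depth 14
  ? 162.209.189.65  path d0:H3→d1:-→d2:-→d3:-→d4:-→d5:-→d6:-→d7:-→d8:-→d9:-→d10:-→d11:-→d12:H4→d13:-→d14:-→d15:-→d16:-→d17:-→d18:-→d19:-→d20:-→d21:-→d22:-→d23:-→d24:-→d25:-→d26:-→d27:-→d28:H5  best=H5
  add 57.47.184.224/28 -> H2 at depth 28
  add 57.47.176.0/20 -> H4 at depth 20
  add 134.159.252.184/32 -> H1 at depth 32
  - 162.209.189.64/28 clear@28
  ? 134.159.252.184  path d0:H3→d1:-→d2:-→d3:-→d4:-→d5:-→d6:-→d7:-→d8:-→d9:-→d10:-→d11:-→d12:-→d13:-→d14:H5→d15:-→d16:-→d17:-→d18:-→d19:-→d20:-→d21:-→d22:-→d23:-→d24:-→d25:-→d26:-→d27:-→d28:-→d29:-→d30:-→d31:-→d32:H1  best=H1
  - 57.47.184.224/28 clear@28
  add 134.159.252.184/32 -> H4 at depth 32
  ? 57.47.183.43  path d0:H3→d1:-→d2:-→d3:-→d4:-→d5:-→d6:-→d7:-→d8:-→d9:-→d10:-→d11:-→d12:-→d13:-→d14:-→d15:-→d16:H2→d17:-→d18:-→d19:-→d20:H4  best=H4
  add 0.0.0.0/0 -> H0 at depth 0

== LOOKUPS ==
["H5","H1","H4"]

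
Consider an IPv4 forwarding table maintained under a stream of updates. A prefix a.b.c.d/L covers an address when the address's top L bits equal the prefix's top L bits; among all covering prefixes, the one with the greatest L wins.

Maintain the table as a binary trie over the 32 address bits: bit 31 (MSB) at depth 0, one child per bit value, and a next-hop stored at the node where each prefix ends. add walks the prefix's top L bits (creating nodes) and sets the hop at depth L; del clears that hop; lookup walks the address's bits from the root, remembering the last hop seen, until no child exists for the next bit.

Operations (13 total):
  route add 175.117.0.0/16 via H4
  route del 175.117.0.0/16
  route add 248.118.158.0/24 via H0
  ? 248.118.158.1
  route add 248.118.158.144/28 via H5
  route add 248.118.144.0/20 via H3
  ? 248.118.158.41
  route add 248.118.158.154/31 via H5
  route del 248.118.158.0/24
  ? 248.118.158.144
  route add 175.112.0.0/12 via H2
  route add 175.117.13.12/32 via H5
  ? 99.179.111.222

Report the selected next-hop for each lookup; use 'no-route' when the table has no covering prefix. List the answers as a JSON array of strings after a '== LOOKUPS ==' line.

Apply in order:
  add 175.117.0.0/16 -> H4 at depth 16
  - 175.117.0.0/16 clear@16
  add 248.118.158.0/24 -> H0 at depth 24
  lookup 248.118.158.1: bits 111110000111011010011110 walk d0:-→d1:-→d2:-→d3:-→d4:-→d5:-→d6:-→d7:-→d8:-→d9:-→d10:-→d11:-→d12:-→d13:-→d14:-→d15:-→d16:-→d17:-→d18:-→d19:-→d20:-→d21:-→d22:-→d23:-→d24:H0 -> H0
  add 248.118.158.144/28 -> H5 at depth 28
  add 248.118.144.0/20 -> H3 at depth 20
  lookup 248.118.158.41: bits 111110000111011010011110 walk d0:-→d1:-→d2:-→d3:-→d4:-→d5:-→d6:-→d7:-→d8:-→d9:-→d10:-→d11:-→d12:-→d13:-→d14:-→d15:-→d16:-→d17:-→d18:-→d19:-→d20:H3→d21:-→d22:-→d23:-→d24:H0 -> H0
  add 248.118.158.154/31 -> H5 at depth 31
  - 248.118.158.0/24 clear@24
  lookup 248.118.158.144: bits 1111100001110110100111101001 walk d0:-→d1:-→d2:-→d3:-→d4:-→d5:-→d6:-→d7:-→d8:-→d9:-→d10:-→d11:-→d12:-→d13:-→d14:-→d15:-→d16:-→d17:-→d18:-→d19:-→d20:H3→d21:-→d22:-→d23:-→d24:-→d25:-→d26:-→d27:-→d28:H5 -> H5
  add 175.112.0.0/12 -> H2 at depth 12
  add 175.117.13.12/32 -> H5 at depth 32
  lookup 99.179.111.222: bits ε walk d0:- -> no-route

== LOOKUPS ==
["H0","H0","H5","no-route"]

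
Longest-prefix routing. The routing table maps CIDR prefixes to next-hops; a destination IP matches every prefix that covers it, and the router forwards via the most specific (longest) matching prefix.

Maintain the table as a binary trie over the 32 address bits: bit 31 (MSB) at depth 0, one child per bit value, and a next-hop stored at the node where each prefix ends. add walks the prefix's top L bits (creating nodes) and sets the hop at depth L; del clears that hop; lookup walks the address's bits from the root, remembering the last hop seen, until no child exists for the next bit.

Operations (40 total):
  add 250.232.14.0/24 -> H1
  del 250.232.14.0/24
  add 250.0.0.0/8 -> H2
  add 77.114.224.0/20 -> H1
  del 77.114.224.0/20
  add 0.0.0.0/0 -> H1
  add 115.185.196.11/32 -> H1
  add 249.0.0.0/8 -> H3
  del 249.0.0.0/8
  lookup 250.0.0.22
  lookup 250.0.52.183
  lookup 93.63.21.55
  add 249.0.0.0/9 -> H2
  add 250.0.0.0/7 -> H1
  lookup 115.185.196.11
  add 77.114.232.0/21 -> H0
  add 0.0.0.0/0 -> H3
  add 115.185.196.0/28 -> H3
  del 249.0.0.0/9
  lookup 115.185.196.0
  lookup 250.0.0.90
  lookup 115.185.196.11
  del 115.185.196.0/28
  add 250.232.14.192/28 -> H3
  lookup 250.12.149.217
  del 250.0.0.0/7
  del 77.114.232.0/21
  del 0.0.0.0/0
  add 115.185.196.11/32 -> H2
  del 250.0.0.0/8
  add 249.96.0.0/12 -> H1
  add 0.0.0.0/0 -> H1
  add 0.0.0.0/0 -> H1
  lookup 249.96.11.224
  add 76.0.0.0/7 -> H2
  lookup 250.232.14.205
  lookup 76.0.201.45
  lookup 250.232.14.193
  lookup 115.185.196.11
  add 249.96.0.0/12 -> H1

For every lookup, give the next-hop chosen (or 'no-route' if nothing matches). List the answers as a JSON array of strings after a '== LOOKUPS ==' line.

Process each operation:
  + 250.232.14.0/24 (H1) depth=24
  del 250.232.14.0/24 (clear depth 24)
  + 250.0.0.0/8 (H2) depth=8
  + 77.114.224.0/20 (H1) depth=20
  del 77.114.224.0/20 (clear depth 20)
  + 0.0.0.0/0 (H1) depth=0
  + 115.185.196.11/32 (H1) depth=32
  + 249.0.0.0/8 (H3) depth=8
  del 249.0.0.0/8 (clear depth 8)
  ? 250.0.0.22  path d0:H1→d1:-→d2:-→d3:-→d4:-→d5:-→d6:-→d7:-→d8:H2  best=H2
  ? 250.0.52.183  path d0:H1→d1:-→d2:-→d3:-→d4:-→d5:-→d6:-→d7:-→d8:H2  best=H2
  ? 93.63.21.55  path d0:H1→d1:-→d2:-→d3:-  best=H1
  + 249.0.0.0/9 (H2) depth=9
  + 250.0.0.0/7 (H1) depth=7
  ? 115.185.196.11  path d0:H1→d1:-→d2:-→d3:-→d4:-→d5:-→d6:-→d7:-→d8:-→d9:-→d10:-→d11:-→d12:-→d13:-→d14:-→d15:-→d16:-→d17:-→d18:-→d19:-→d20:-→d21:-→d22:-→d23:-→d24:-→d25:-→d26:-→d27:-→d28:-→d29:-→d30:-→d31:-→d32:H1  best=H1
  + 77.114.232.0/21 (H0) depth=21
  + 0.0.0.0/0 (H3) depth=0
  + 115.185.196.0/28 (H3) depth=28
  del 249.0.0.0/9 (clear depth 9)
  ? 115.185.196.0  path d0:H3→d1:-→d2:-→d3:-→d4:-→d5:-→d6:-→d7:-→d8:-→d9:-→d10:-→d11:-→d12:-→d13:-→d14:-→d15:-→d16:-→d17:-→d18:-→d19:-→d20:-→d21:-→d22:-→d23:-→d24:-→d25:-→d26:-→d27:-→d28:H3  best=H3
  ? 250.0.0.90  path d0:H3→d1:-→d2:-→d3:-→d4:-→d5:-→d6:-→d7:H1→d8:H2  best=H2
  ? 115.185.196.11  path d0:H3→d1:-→d2:-→d3:-→d4:-→d5:-→d6:-→d7:-→d8:-→d9:-→d10:-→d11:-→d12:-→d13:-→d14:-→d15:-→d16:-→d17:-→d18:-→d19:-→d20:-→d21:-→d22:-→d23:-→d24:-→d25:-→d26:-→d27:-→d28:H3→d29:-→d30:-→d31:-→d32:H1  best=H1
  del 115.185.196.0/28 (clear depth 28)
  + 250.232.14.192/28 (H3) depth=28
  ? 250.12.149.217  path d0:H3→d1:-→d2:-→d3:-→d4:-→d5:-→d6:-→d7:H1→d8:H2  best=H2
  del 250.0.0.0/7 (clear depth 7)
  del 77.114.232.0/21 (clear depth 21)
  del 0.0.0.0/0 (clear depth 0)
  + 115.185.196.11/32 (H2) depth=32
  del 250.0.0.0/8 (clear depth 8)
  + 249.96.0.0/12 (H1) depth=12
  + 0.0.0.0/0 (H1) depth=0
  + 0.0.0.0/0 (H1) depth=0
  ? 249.96.11.224  path d0:H1→d1:-→d2:-→d3:-→d4:-→d5:-→d6:-→d7:-→d8:-→d9:-→d10:-→d11:-→d12:H1  best=H1
  + 76.0.0.0/7 (H2) depth=7
  ? 250.232.14.205  path d0:H1→d1:-→d2:-→d3:-→d4:-→d5:-→d6:-→d7:-→d8:-→d9:-→d10:-→d11:-→d12:-→d13:-→d14:-→d15:-→d16:-→d17:-→d18:-→d19:-→d20:-→d21:-→d22:-→d23:-→d24:-→d25:-→d26:-→d27:-→d28:H3  best=H3
  ? 76.0.201.45  path d0:H1→d1:-→d2:-→d3:-→d4:-→d5:-→d6:-→d7:H2  best=H2
  ? 250.232.14.193  path d0:H1→d1:-→d2:-→d3:-→d4:-→d5:-→d6:-→d7:-→d8:-→d9:-→d10:-→d11:-→d12:-→d13:-→d14:-→d15:-→d16:-→d17:-→d18:-→d19:-→d20:-→d21:-→d22:-→d23:-→d24:-→d25:-→d26:-→d27:-→d28:H3  best=H3
  ? 115.185.196.11  path d0:H1→d1:-→d2:-→d3:-→d4:-→d5:-→d6:-→d7:-→d8:-→d9:-→d10:-→d11:-→d12:-→d13:-→d14:-→d15:-→d16:-→d17:-→d18:-→d19:-→d20:-→d21:-→d22:-→d23:-→d24:-→d25:-→d26:-→d27:-→d28:-→d29:-→d30:-→d31:-→d32:H2  best=H2
  + 249.96.0.0/12 (H1) depth=12

== LOOKUPS ==
["H2","H2","H1","H1","H3","H2","H1","H2","H1","H3","H2","H3","H2"]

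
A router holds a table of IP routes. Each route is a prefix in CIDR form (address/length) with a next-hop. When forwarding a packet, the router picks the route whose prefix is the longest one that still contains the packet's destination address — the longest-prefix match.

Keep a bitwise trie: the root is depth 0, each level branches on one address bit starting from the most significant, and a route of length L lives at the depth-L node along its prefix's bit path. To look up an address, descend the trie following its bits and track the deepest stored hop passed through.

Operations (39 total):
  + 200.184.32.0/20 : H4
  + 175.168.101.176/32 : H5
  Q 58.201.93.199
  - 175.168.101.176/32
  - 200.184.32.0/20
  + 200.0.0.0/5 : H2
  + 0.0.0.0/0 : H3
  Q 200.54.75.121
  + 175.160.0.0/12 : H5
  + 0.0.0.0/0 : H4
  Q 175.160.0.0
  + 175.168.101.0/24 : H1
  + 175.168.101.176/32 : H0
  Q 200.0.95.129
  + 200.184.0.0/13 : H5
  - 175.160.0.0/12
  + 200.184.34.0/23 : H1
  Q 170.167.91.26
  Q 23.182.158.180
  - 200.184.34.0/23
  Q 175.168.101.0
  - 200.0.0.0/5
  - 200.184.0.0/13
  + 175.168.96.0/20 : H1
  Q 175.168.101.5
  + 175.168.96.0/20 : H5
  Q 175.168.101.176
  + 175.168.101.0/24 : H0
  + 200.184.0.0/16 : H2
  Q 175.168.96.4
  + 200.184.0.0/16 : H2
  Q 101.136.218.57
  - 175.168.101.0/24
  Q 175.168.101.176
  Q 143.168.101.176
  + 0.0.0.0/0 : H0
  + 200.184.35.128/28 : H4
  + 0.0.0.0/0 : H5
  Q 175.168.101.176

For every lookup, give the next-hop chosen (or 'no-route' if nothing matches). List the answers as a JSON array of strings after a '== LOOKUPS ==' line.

Trace:
  + 200.184.32.0/20 (H4) depth=20
  + 175.168.101.176/32 (H5) depth=32
  ? 58.201.93.199  path d0:-  best=no-route
  del 175.168.101.176/32 (clear depth 32)
  del 200.184.32.0/20 (clear depth 20)
  + 200.0.0.0/5 (H2) depth=5
  + 0.0.0.0/0 (H3) depth=0
  ? 200.54.75.121  path d0:H3→d1:-→d2:-→d3:-→d4:-→d5:H2→d6:-→d7:-→d8:-  best=H2
  + 175.160.0.0/12 (H5) depth=12
  + 0.0.0.0/0 (H4) depth=0
  ? 175.160.0.0  path d0:H4→d1:-→d2:-→d3:-→d4:-→d5:-→d6:-→d7:-→d8:-→d9:-→d10:-→d11:-→d12:H5  best=H5
  + 175.168.101.0/24 (H1) depth=24
  + 175.168.101.176/32 (H0) depth=32
  ? 200.0.95.129  path d0:H4→d1:-→d2:-→d3:-→d4:-→d5:H2→d6:-→d7:-→d8:-  best=H2
  + 200.184.0.0/13 (H5) depth=13
  del 175.160.0.0/12 (clear depth 12)
  + 200.184.34.0/23 (H1) depth=23
  ? 170.167.91.26  path d0:H4→d1:-→d2:-→d3:-→d4:-→d5:-  best=H4
  ? 23.182.158.180  path d0:H4  best=H4
  del 200.184.34.0/23 (clear depth 23)
  ? 175.168.101.0  path d0:H4→d1:-→d2:-→d3:-→d4:-→d5:-→d6:-→d7:-→d8:-→d9:-→d10:-→d11:-→d12:-→d13:-→d14:-→d15:-→d16:-→d17:-→d18:-→d19:-→d20:-→d21:-→d22:-→d23:-→d24:H1  best=H1
  del 200.0.0.0/5 (clear depth 5)
  del 200.184.0.0/13 (clear depth 13)
  + 175.168.96.0/20 (H1) depth=20
  ? 175.168.101.5  path d0:H4→d1:-→d2:-→d3:-→d4:-→d5:-→d6:-→d7:-→d8:-→d9:-→d10:-→d11:-→d12:-→d13:-→d14:-→d15:-→d16:-→d17:-→d18:-→d19:-→d20:H1→d21:-→d22:-→d23:-→d24:H1  best=H1
  + 175.168.96.0/20 (H5) depth=20
  ? 175.168.101.176  path d0:H4→d1:-→d2:-→d3:-→d4:-→d5:-→d6:-→d7:-→d8:-→d9:-→d10:-→d11:-→d12:-→d13:-→d14:-→d15:-→d16:-→d17:-→d18:-→d19:-→d20:H5→d21:-→d22:-→d23:-→d24:H1→d25:-→d26:-→d27:-→d28:-→d29:-→d30:-→d31:-→d32:H0  best=H0
  + 175.168.101.0/24 (H0) depth=24
  + 200.184.0.0/16 (H2) depth=16
  ? 175.168.96.4  path d0:H4→d1:-→d2:-→d3:-→d4:-→d5:-→d6:-→d7:-→d8:-→d9:-→d10:-→d11:-→d12:-→d13:-→d14:-→d15:-→d16:-→d17:-→d18:-→d19:-→d20:H5→d21:-  best=H5
  + 200.184.0.0/16 (H2) depth=16
  ? 101.136.218.57  path d0:H4  best=H4
  del 175.168.101.0/24 (clear depth 24)
  ? 175.168.101.176  path d0:H4→d1:-→d2:-→d3:-→d4:-→d5:-→d6:-→d7:-→d8:-→d9:-→d10:-→d11:-→d12:-→d13:-→d14:-→d15:-→d16:-→d17:-→d18:-→d19:-→d20:H5→d21:-→d22:-→d23:-→d24:-→d25:-→d26:-→d27:-→d28:-→d29:-→d30:-→d31:-→d32:H0  best=H0
  ? 143.168.101.176  path d0:H4→d1:-→d2:-  best=H4
  + 0.0.0.0/0 (H0) depth=0
  + 200.184.35.128/28 (H4) depth=28
  + 0.0.0.0/0 (H5) depth=0
  ? 175.168.101.176  path d0:H5→d1:-→d2:-→d3:-→d4:-→d5:-→d6:-→d7:-→d8:-→d9:-→d10:-→d11:-→d12:-→d13:-→d14:-→d15:-→d16:-→d17:-→d18:-→d19:-→d20:H5→d21:-→d22:-→d23:-→d24:-→d25:-→d26:-→d27:-→d28:-→d29:-→d30:-→d31:-→d32:H0  best=H0

== LOOKUPS ==
["no-route","H2","H5","H2","H4","H4","H1","H1","H0","H5","H4","H0","H4","H0"]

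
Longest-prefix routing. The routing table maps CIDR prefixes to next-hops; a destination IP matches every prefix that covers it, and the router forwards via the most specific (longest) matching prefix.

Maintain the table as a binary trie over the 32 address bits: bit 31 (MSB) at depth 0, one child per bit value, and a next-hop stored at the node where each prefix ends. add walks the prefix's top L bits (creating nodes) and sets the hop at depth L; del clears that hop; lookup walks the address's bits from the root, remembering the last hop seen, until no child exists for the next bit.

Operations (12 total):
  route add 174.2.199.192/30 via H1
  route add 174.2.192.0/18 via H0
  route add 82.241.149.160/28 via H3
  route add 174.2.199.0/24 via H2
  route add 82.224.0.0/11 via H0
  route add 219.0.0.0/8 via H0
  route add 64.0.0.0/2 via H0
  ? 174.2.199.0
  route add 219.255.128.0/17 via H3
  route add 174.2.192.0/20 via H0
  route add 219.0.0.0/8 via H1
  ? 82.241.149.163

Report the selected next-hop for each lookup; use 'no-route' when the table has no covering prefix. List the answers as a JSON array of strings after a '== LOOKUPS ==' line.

Process each operation:
  add 174.2.199.192/30 -> H1 at depth 30
  add 174.2.192.0/18 -> H0 at depth 18
  add 82.241.149.160/28 -> H3 at depth 28
  add 174.2.199.0/24 -> H2 at depth 24
  add 82.224.0.0/11 -> H0 at depth 11
  add 219.0.0.0/8 -> H0 at depth 8
  add 64.0.0.0/2 -> H0 at depth 2
  Q 174.2.199.0: descend 101011100000001011000111 ; hops seen [H0,H2] ; pick H2
  add 219.255.128.0/17 -> H3 at depth 17
  add 174.2.192.0/20 -> H0 at depth 20
  add 219.0.0.0/8 -> H1 at depth 8
  Q 82.241.149.163: descend 0101001011110001100101011010 ; hops seen [H0,H0,H3] ; pick H3

== LOOKUPS ==
["H2","H3"]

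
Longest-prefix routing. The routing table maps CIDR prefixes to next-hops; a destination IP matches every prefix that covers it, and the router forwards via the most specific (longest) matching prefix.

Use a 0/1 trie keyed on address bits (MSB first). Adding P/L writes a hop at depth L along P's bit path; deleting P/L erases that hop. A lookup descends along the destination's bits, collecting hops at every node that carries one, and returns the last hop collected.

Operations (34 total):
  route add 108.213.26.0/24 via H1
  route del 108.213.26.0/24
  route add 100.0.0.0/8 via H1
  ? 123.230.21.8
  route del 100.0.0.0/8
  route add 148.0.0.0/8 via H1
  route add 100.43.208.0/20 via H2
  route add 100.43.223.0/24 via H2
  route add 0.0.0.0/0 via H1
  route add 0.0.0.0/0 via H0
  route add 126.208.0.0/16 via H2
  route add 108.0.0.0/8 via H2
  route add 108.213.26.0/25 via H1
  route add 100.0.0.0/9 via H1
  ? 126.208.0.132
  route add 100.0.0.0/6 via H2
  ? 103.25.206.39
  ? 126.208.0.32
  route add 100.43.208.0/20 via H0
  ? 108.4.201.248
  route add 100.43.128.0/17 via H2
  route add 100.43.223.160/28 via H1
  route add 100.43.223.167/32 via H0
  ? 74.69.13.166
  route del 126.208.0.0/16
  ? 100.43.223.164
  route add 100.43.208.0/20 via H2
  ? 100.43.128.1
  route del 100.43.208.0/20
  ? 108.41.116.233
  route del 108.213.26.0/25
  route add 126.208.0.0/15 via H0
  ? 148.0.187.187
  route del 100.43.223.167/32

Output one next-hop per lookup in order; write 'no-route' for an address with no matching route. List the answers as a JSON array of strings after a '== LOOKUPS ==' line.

Apply in order:
  add 108.213.26.0/24 -> H1 at depth 24
  del 108.213.26.0/24 (clear depth 24)
  add 100.0.0.0/8 -> H1 at depth 8
  Q 123.230.21.8: descend 011 ; hops seen [∅] ; pick no-route
  del 100.0.0.0/8 (clear depth 8)
  add 148.0.0.0/8 -> H1 at depth 8
  add 100.43.208.0/20 -> H2 at depth 20
  add 100.43.223.0/24 -> H2 at depth 24
  add 0.0.0.0/0 -> H1 at depth 0
  add 0.0.0.0/0 -> H0 at depth 0
  add 126.208.0.0/16 -> H2 at depth 16
  add 108.0.0.0/8 -> H2 at depth 8
  add 108.213.26.0/25 -> H1 at depth 25
  add 100.0.0.0/9 -> H1 at depth 9
  Q 126.208.0.132: descend 0111111011010000 ; hops seen [H0,H2] ; pick H2
  add 100.0.0.0/6 -> H2 at depth 6
  Q 103.25.206.39: descend 011001 ; hops seen [H0,H2] ; pick H2
  Q 126.208.0.32: descend 0111111011010000 ; hops seen [H0,H2] ; pick H2
  add 100.43.208.0/20 -> H0 at depth 20
  Q 108.4.201.248: descend 01101100 ; hops seen [H0,H2] ; pick H2
  add 100.43.128.0/17 -> H2 at depth 17
  add 100.43.223.160/28 -> H1 at depth 28
  add 100.43.223.167/32 -> H0 at depth 32
  Q 74.69.13.166: descend 01 ; hops seen [H0] ; pick H0
  del 126.208.0.0/16 (clear depth 16)
  Q 100.43.223.164: descend 011001000010101111011111101001 ; hops seen [H0,H2,H1,H2,H0,H2,H1] ; pick H1
  add 100.43.208.0/20 -> H2 at depth 20
  Q 100.43.128.1: descend 01100100001010111 ; hops seen [H0,H2,H1,H2] ; pick H2
  del 100.43.208.0/20 (clear depth 20)
  Q 108.41.116.233: descend 01101100 ; hops seen [H0,H2] ; pick H2
  del 108.213.26.0/25 (clear depth 25)
  add 126.208.0.0/15 -> H0 at depth 15
  Q 148.0.187.187: descend 10010100 ; hops seen [H0,H1] ; pick H1
  del 100.43.223.167/32 (clear depth 32)

== LOOKUPS ==
["no-route","H2","H2","H2","H2","H0","H1","H2","H2","H1"]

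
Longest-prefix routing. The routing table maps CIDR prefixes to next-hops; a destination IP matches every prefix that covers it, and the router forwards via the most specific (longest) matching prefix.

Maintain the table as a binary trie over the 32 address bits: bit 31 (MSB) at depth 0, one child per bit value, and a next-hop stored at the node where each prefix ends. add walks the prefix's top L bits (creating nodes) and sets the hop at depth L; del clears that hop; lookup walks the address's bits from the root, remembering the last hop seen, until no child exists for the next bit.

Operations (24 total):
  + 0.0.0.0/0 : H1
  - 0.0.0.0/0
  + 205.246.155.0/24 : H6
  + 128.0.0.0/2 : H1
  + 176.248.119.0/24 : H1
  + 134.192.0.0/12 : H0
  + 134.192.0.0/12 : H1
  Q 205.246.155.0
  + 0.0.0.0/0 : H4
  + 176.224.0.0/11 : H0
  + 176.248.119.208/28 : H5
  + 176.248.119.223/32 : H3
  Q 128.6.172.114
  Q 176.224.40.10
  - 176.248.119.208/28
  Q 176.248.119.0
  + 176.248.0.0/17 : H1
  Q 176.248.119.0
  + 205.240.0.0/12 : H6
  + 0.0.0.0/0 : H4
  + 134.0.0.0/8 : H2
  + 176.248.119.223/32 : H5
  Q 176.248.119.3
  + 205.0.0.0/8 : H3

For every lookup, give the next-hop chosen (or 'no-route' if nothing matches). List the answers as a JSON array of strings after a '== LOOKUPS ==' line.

Process each operation:
  add 0.0.0.0/0 -> H1 at depth 0
  del 0.0.0.0/0 (clear depth 0)
  add 205.246.155.0/24 -> H6 at depth 24
  add 128.0.0.0/2 -> H1 at depth 2
  add 176.248.119.0/24 -> H1 at depth 24
  add 134.192.0.0/12 -> H0 at depth 12
  add 134.192.0.0/12 -> H1 at depth 12
  lookup 205.246.155.0: bits 110011011111011010011011 walk d0:-→d1:-→d2:-→d3:-→d4:-→d5:-→d6:-→d7:-→d8:-→d9:-→d10:-→d11:-→d12:-→d13:-→d14:-→d15:-→d16:-→d17:-→d18:-→d19:-→d20:-→d21:-→d22:-→d23:-→d24:H6 -> H6
  add 0.0.0.0/0 -> H4 at depth 0
  add 176.224.0.0/11 -> H0 at depth 11
  add 176.248.119.208/28 -> H5 at depth 28
  add 176.248.119.223/32 -> H3 at depth 32
  lookup 128.6.172.114: bits 10000 walk d0:H4→d1:-→d2:H1→d3:-→d4:-→d5:- -> H1
  lookup 176.224.40.10: bits 10110000111 walk d0:H4→d1:-→d2:H1→d3:-→d4:-→d5:-→d6:-→d7:-→d8:-→d9:-→d10:-→d11:H0 -> H0
  del 176.248.119.208/28 (clear depth 28)
  lookup 176.248.119.0: bits 101100001111100001110111 walk d0:H4→d1:-→d2:H1→d3:-→d4:-→d5:-→d6:-→d7:-→d8:-→d9:-→d10:-→d11:H0→d12:-→d13:-→d14:-→d15:-→d16:-→d17:-→d18:-→d19:-→d20:-→d21:-→d22:-→d23:-→d24:H1 -> H1
  add 176.248.0.0/17 -> H1 at depth 17
  lookup 176.248.119.0: bits 101100001111100001110111 walk d0:H4→d1:-→d2:H1→d3:-→d4:-→d5:-→d6:-→d7:-→d8:-→d9:-→d10:-→d11:H0→d12:-→d13:-→d14:-→d15:-→d16:-→d17:H1→d18:-→d19:-→d20:-→d21:-→d22:-→d23:-→d24:H1 -> H1
  add 205.240.0.0/12 -> H6 at depth 12
  add 0.0.0.0/0 -> H4 at depth 0
  add 134.0.0.0/8 -> H2 at depth 8
  add 176.248.119.223/32 -> H5 at depth 32
  lookup 176.248.119.3: bits 101100001111100001110111 walk d0:H4→d1:-→d2:H1→d3:-→d4:-→d5:-→d6:-→d7:-→d8:-→d9:-→d10:-→d11:H0→d12:-→d13:-→d14:-→d15:-→d16:-→d17:H1→d18:-→d19:-→d20:-→d21:-→d22:-→d23:-→d24:H1 -> H1
  add 205.0.0.0/8 -> H3 at depth 8

== LOOKUPS ==
["H6","H1","H0","H1","H1","H1"]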